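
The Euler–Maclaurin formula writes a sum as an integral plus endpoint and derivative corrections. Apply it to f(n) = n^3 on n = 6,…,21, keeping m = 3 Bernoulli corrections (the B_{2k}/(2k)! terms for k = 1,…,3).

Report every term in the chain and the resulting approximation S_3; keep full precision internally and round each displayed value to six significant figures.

S_3 ≈ 53136.0

Integral: ∫_6^21 x^3 dx = 48296.2.
Boundary: ½(f(6) + f(21)) = ½(216.000 + 9261.00) = 4738.50.
Running total after boundary: 53034.8.
Order-1 term: 1/12 · (1323.00 − 108.000) = 101.250.
Running total after k=1: 53136.0.
Order-2 term: −1/720 · (6.00000 − 6.00000) = 0.00000.
Running total after k=2: 53136.0.
Order-3 term: 1/30240 · (0.00000 − 0.00000) = 0.00000.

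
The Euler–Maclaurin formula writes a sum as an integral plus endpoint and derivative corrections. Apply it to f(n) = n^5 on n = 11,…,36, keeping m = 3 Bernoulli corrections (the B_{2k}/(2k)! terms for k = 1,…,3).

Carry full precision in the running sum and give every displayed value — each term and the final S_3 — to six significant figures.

The integral term ∫_11^36 x^5 dx = 3.62502e+08.
Boundary: ½(f(11) + f(36)) = ½(161051 + 6.04662e+07) = 3.03136e+07.
So far: 3.92815e+08.
Correction k=1: B_{2}/2! · (f^{(1)}(36) − f^{(1)}(11)) = 1/12 · (8.39808e+06 − 73205.0) = 693740.
After k=1: 3.93509e+08.
Correction k=2: B_{4}/4! · (f^{(3)}(36) − f^{(3)}(11)) = −1/720 · (77760.0 − 7260.00) = -97.9167.
After k=2: 3.93509e+08.
Correction k=3: B_{6}/6! · (f^{(5)}(36) − f^{(5)}(11)) = 1/30240 · (120.000 − 120.000) = 0.00000.

S_3 ≈ 3.93509e+08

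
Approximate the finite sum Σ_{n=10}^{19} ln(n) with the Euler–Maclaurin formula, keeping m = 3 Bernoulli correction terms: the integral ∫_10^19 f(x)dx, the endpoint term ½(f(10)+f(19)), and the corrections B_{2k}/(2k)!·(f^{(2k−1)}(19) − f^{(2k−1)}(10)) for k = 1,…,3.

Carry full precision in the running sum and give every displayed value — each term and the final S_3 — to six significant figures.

S_3 ≈ 26.5381

The integral term ∫_10^19 ln(x) dx = 23.9185.
½[f(10) + f(19)] = ½[2.30259 + 2.94444] = 2.62351.
Integral + boundary = 26.5420.
k=1: B_{2}/(2)! × [f^{(1)}(19) − f^{(1)}(10)] = 1/12 × (0.0526316 − 0.100000) = -0.00394737.
After k=1: 26.5381.
k=2: B_{4}/(4)! × [f^{(3)}(19) − f^{(3)}(10)] = −1/720 × (0.000291588 − 0.00200000) = 2.37279e-06.
After k=2: 26.5381.
k=3: B_{6}/(6)! × [f^{(5)}(19) − f^{(5)}(10)] = 1/30240 × (9.69267e-06 − 0.000240000) = -7.61598e-09.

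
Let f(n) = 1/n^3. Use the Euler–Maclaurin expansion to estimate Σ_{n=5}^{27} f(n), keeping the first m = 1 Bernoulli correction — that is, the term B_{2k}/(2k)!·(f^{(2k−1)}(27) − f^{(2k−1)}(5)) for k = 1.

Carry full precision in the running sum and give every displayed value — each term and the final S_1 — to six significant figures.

S_1 ≈ 0.0237391

Integral: ∫_5^27 1/x^3 dx = 0.0193141.
Boundary: ½(f(5) + f(27)) = ½(0.00800000 + 5.08053e-05) = 0.00402540.
So far: 0.0233395.
Order-1 term: 1/12 · (-5.64503e-06 − (-0.00480000)) = 0.000399530.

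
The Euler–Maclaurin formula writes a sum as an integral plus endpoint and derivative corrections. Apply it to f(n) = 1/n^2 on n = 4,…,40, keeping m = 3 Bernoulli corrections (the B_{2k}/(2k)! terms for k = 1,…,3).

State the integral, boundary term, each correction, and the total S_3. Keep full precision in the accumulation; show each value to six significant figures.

S_3 ≈ 0.259133

Integral: ∫_4^40 1/x^2 dx = 0.225000.
Boundary: ½(f(4) + f(40)) = ½(0.0625000 + 0.000625000) = 0.0315625.
So far: 0.256563.
Correction k=1: B_{2}/2! · (f^{(1)}(40) − f^{(1)}(4)) = 1/12 · (-3.12500e-05 − (-0.0312500)) = 0.00260156.
After k=1: 0.259164.
Correction k=2: B_{4}/4! · (f^{(3)}(40) − f^{(3)}(4)) = −1/720 · (-2.34375e-07 − (-0.0234375)) = -3.25518e-05.
After k=2: 0.259132.
Correction k=3: B_{6}/6! · (f^{(5)}(40) − f^{(5)}(4)) = 1/30240 · (-4.39453e-09 − (-0.0439453)) = 1.45322e-06.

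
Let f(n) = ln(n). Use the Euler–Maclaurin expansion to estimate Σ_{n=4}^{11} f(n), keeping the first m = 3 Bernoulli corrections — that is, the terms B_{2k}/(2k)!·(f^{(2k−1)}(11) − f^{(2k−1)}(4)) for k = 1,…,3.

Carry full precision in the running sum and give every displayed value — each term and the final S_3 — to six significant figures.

S_3 ≈ 15.7105

The integral term ∫_4^11 ln(x) dx = 13.8317.
Boundary: ½(f(4) + f(11)) = ½(1.38629 + 2.39790) = 1.89209.
So far: 15.7238.
k=1: B_{2}/(2)! × [f^{(1)}(11) − f^{(1)}(4)] = 1/12 × (0.0909091 − 0.250000) = -0.0132576.
After k=1: 15.7105.
k=2: B_{4}/(4)! × [f^{(3)}(11) − f^{(3)}(4)] = −1/720 × (0.00150263 − 0.0312500) = 4.13158e-05.
After k=2: 15.7105.
k=3: B_{6}/(6)! × [f^{(5)}(11) − f^{(5)}(4)] = 1/30240 × (0.000149021 − 0.0234375) = -7.70122e-07.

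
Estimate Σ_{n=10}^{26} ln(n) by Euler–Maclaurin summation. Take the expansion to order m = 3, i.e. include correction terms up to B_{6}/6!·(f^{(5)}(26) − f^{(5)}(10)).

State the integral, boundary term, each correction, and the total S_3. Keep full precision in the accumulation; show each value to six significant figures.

S_3 ≈ 48.4599

The integral term ∫_10^26 ln(x) dx = 45.6847.
Boundary: ½(f(10) + f(26)) = ½(2.30259 + 3.25810) = 2.78034.
Integral + boundary = 48.4650.
k=1: B_{2}/(2)! × [f^{(1)}(26) − f^{(1)}(10)] = 1/12 × (0.0384615 − 0.100000) = -0.00512821.
Partial sum through k=1: 48.4599.
k=2: B_{4}/(4)! × [f^{(3)}(26) − f^{(3)}(10)] = −1/720 × (0.000113792 − 0.00200000) = 2.61973e-06.
Partial sum through k=2: 48.4599.
k=3: B_{6}/(6)! × [f^{(5)}(26) − f^{(5)}(10)] = 1/30240 × (2.01997e-06 − 0.000240000) = -7.86971e-09.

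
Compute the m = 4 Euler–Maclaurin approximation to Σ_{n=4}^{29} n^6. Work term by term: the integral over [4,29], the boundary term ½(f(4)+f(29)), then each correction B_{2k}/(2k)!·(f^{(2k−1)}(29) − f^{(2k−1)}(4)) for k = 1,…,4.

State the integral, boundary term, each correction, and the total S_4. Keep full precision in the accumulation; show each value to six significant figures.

The integral term ∫_4^29 x^6 dx = 2.46427e+09.
Endpoint term: (f(4) + f(29))/2 = (4096.00 + 5.94823e+08)/2 = 2.97414e+08.
So far: 2.76168e+09.
k=1: B_{2}/(2)! × [f^{(1)}(29) − f^{(1)}(4)] = 1/12 × (1.23067e+08 − 6144.00) = 1.02551e+07.
Running total after k=1: 2.77193e+09.
k=2: B_{4}/(4)! × [f^{(3)}(29) − f^{(3)}(4)] = −1/720 × (2.92668e+06 − 7680.00) = -4054.17.
Running total after k=2: 2.77193e+09.
k=3: B_{6}/(6)! × [f^{(5)}(29) − f^{(5)}(4)] = 1/30240 × (20880.0 − 2880.00) = 0.595238.
Running total after k=3: 2.77193e+09.
k=4: B_{8}/(8)! × [f^{(7)}(29) − f^{(7)}(4)] = −1/1209600 × (0.00000 − 0.00000) = 0.00000.

S_4 ≈ 2.77193e+09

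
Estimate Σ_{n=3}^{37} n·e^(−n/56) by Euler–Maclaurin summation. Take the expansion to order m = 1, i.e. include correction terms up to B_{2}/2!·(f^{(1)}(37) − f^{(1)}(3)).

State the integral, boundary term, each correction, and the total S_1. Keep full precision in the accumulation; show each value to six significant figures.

The integral term ∫_3^37 x·e^(−x/56) dx = 441.818.
Endpoint term: (f(3) + f(37))/2 = (2.84351 + 19.1098)/2 = 10.9767.
Integral + boundary = 452.794.
Correction k=1: B_{2}/2! · (f^{(1)}(37) − f^{(1)}(3)) = 1/12 · (0.175235 − 0.897061) = -0.0601522.

S_1 ≈ 452.734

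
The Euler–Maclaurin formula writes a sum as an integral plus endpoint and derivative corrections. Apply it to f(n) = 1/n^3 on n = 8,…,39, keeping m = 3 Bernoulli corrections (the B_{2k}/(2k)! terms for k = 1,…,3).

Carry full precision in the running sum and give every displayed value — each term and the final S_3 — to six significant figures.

Integral: ∫_8^39 1/x^3 dx = 0.00748377.
Boundary: ½(f(8) + f(39)) = ½(0.00195312 + 1.68580e-05) = 0.000984992.
Running total after boundary: 0.00846876.
k=1: B_{2}/(2)! × [f^{(1)}(39) − f^{(1)}(8)] = 1/12 × (-1.29677e-06 − (-0.000732422)) = 6.09271e-05.
After k=1: 0.00852969.
k=2: B_{4}/(4)! × [f^{(3)}(39) − f^{(3)}(8)] = −1/720 × (-1.70515e-08 − (-0.000228882)) = -3.17868e-07.
After k=2: 0.00852937.
k=3: B_{6}/(6)! × [f^{(5)}(39) − f^{(5)}(8)] = 1/30240 × (-4.70851e-10 − (-0.000150204)) = 4.96704e-09.

S_3 ≈ 0.00852937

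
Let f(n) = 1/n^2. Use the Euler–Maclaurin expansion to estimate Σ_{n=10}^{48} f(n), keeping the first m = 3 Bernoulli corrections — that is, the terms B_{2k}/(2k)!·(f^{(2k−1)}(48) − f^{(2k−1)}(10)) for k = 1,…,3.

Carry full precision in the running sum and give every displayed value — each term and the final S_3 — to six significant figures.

S_3 ≈ 0.0845485

Integral: ∫_10^48 1/x^2 dx = 0.0791667.
½[f(10) + f(48)] = ½[0.0100000 + 0.000434028] = 0.00521701.
Integral + boundary = 0.0843837.
k=1: B_{2}/(2)! × [f^{(1)}(48) − f^{(1)}(10)] = 1/12 × (-1.80845e-05 − (-0.00200000)) = 0.000165160.
Running total after k=1: 0.0845488.
k=2: B_{4}/(4)! × [f^{(3)}(48) − f^{(3)}(10)] = −1/720 × (-9.41901e-08 − (-0.000240000)) = -3.33203e-07.
Running total after k=2: 0.0845485.
k=3: B_{6}/(6)! × [f^{(5)}(48) − f^{(5)}(10)] = 1/30240 × (-1.22643e-09 − (-7.20000e-05)) = 2.38091e-09.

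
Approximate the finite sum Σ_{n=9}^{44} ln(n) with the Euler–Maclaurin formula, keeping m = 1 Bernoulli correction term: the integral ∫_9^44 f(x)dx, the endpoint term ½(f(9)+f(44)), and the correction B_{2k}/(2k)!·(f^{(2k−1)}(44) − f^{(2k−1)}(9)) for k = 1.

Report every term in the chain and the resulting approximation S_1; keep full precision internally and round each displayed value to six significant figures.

S_1 ≈ 114.713

Integral: ∫_9^44 ln(x) dx = 111.729.
Boundary: ½(f(9) + f(44)) = ½(2.19722 + 3.78419) = 2.99071.
Integral + boundary = 114.720.
Order-1 term: 1/12 · (0.0227273 − 0.111111) = -0.00736532.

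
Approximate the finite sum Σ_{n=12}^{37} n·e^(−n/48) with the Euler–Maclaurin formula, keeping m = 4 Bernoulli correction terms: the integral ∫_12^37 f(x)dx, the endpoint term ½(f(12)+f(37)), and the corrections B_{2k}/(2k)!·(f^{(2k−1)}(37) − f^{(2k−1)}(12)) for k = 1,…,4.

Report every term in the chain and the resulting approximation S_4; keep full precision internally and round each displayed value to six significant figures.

S_4 ≈ 368.618

The integral term ∫_12^37 x·e^(−x/48) dx = 355.427.
Endpoint term: (f(12) + f(37))/2 = (9.34561 + 17.1172)/2 = 13.2314.
So far: 368.658.
Correction k=1: B_{2}/2! · (f^{(1)}(37) − f^{(1)}(12)) = 1/12 · (0.106019 − 0.584101) = -0.0398402.
Running total after k=1: 368.618.
Correction k=2: B_{4}/4! · (f^{(3)}(37) − f^{(3)}(12)) = −1/720 · (0.000447601 − 0.000929558) = 6.69385e-07.
Running total after k=2: 368.618.
Correction k=3: B_{6}/6! · (f^{(5)}(37) − f^{(5)}(12)) = 1/30240 · (3.68571e-07 − 6.96875e-07) = -1.08566e-11.
Running total after k=3: 368.618.
Correction k=4: B_{8}/8! · (f^{(7)}(37) − f^{(7)}(12)) = −1/1209600 · (2.35621e-10 − 4.29816e-10) = 1.60545e-16.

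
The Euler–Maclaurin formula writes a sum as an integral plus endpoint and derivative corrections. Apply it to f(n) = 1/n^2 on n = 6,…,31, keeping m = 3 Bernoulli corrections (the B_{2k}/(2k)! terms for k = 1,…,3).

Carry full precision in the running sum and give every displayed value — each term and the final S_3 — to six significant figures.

∫_6^31 1/x^2 dx evaluates to 0.134409.
Endpoint term: (f(6) + f(31))/2 = (0.0277778 + 0.00104058)/2 = 0.0144092.
Integral + boundary = 0.148818.
k=1: B_{2}/(2)! × [f^{(1)}(31) − f^{(1)}(6)] = 1/12 × (-6.71344e-05 − (-0.00925926)) = 0.000766010.
After k=1: 0.149584.
k=2: B_{4}/(4)! × [f^{(3)}(31) − f^{(3)}(6)] = −1/720 × (-8.38306e-07 − (-0.00308642)) = -4.28553e-06.
After k=2: 0.149580.
k=3: B_{6}/(6)! × [f^{(5)}(31) − f^{(5)}(6)] = 1/30240 × (-2.61698e-08 − (-0.00257202)) = 8.50526e-08.

S_3 ≈ 0.149580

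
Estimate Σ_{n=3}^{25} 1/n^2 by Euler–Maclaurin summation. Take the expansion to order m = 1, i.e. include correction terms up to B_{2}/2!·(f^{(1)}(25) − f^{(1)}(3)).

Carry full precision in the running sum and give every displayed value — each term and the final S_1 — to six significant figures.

S_1 ≈ 0.355851

The integral term ∫_3^25 1/x^2 dx = 0.293333.
½[f(3) + f(25)] = ½[0.111111 + 0.00160000] = 0.0563556.
So far: 0.349689.
Correction k=1: B_{2}/2! · (f^{(1)}(25) − f^{(1)}(3)) = 1/12 · (-0.000128000 − (-0.0740741)) = 0.00616217.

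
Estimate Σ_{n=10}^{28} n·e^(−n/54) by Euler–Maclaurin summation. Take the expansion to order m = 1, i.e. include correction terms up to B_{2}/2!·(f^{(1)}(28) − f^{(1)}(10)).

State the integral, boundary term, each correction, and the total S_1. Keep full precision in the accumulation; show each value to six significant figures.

S_1 ≈ 247.782

The integral term ∫_10^28 x·e^(−x/54) dx = 235.325.
½[f(10) + f(28)] = ½[8.30950 + 16.6713] = 12.4904.
Integral + boundary = 247.815.
Order-1 term: 1/12 · (0.286675 − 0.677071) = -0.0325330.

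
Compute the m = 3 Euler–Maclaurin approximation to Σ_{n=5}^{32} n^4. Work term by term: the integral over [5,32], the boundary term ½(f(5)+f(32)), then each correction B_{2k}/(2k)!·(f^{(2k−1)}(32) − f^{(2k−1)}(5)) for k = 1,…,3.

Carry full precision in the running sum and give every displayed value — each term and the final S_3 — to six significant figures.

S_3 ≈ 7.24574e+06

Integral: ∫_5^32 x^4 dx = 6.71026e+06.
Boundary: ½(f(5) + f(32)) = ½(625.000 + 1.04858e+06) = 524600.
Running total after boundary: 7.23486e+06.
Correction k=1: B_{2}/2! · (f^{(1)}(32) − f^{(1)}(5)) = 1/12 · (131072 − 500.000) = 10881.0.
After k=1: 7.24574e+06.
Correction k=2: B_{4}/4! · (f^{(3)}(32) − f^{(3)}(5)) = −1/720 · (768.000 − 120.000) = -0.900000.
After k=2: 7.24574e+06.
Correction k=3: B_{6}/6! · (f^{(5)}(32) − f^{(5)}(5)) = 1/30240 · (0.00000 − 0.00000) = 0.00000.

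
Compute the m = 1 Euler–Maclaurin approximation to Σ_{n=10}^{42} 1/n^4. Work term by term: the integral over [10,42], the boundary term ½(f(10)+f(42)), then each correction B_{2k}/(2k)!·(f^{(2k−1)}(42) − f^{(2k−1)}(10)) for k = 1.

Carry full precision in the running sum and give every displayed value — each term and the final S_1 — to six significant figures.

S_1 ≈ 0.000382326

The integral term ∫_10^42 1/x^4 dx = 0.000328834.
Endpoint term: (f(10) + f(42))/2 = (0.000100000 + 3.21368e-07)/2 = 5.01607e-05.
So far: 0.000378995.
k=1: B_{2}/(2)! × [f^{(1)}(42) − f^{(1)}(10)] = 1/12 × (-3.06065e-08 − (-4.00000e-05)) = 3.33078e-06.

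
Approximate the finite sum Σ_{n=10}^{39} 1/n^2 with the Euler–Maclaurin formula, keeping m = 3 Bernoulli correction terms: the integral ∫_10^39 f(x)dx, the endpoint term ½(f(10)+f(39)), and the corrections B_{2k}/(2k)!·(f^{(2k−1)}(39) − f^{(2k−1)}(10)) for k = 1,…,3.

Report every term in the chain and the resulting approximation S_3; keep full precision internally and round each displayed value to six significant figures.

S_3 ≈ 0.0798512

Integral: ∫_10^39 1/x^2 dx = 0.0743590.
Endpoint term: (f(10) + f(39))/2 = (0.0100000 + 0.000657462)/2 = 0.00532873.
Integral + boundary = 0.0796877.
Correction k=1: B_{2}/2! · (f^{(1)}(39) − f^{(1)}(10)) = 1/12 · (-3.37160e-05 − (-0.00200000)) = 0.000163857.
Running total after k=1: 0.0798516.
Correction k=2: B_{4}/4! · (f^{(3)}(39) − f^{(3)}(10)) = −1/720 · (-2.66004e-07 − (-0.000240000)) = -3.32964e-07.
Running total after k=2: 0.0798512.
Correction k=3: B_{6}/6! · (f^{(5)}(39) − f^{(5)}(10)) = 1/30240 · (-5.24663e-09 − (-7.20000e-05)) = 2.38078e-09.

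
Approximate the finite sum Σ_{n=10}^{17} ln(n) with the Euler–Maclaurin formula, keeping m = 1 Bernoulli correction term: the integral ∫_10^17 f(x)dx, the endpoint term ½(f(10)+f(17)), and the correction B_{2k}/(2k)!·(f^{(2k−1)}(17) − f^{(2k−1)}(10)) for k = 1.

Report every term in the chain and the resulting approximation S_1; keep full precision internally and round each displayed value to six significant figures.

∫_10^17 ln(x) dx evaluates to 18.1388.
Endpoint term: (f(10) + f(17))/2 = (2.30259 + 2.83321)/2 = 2.56790.
So far: 20.7067.
k=1: B_{2}/(2)! × [f^{(1)}(17) − f^{(1)}(10)] = 1/12 × (0.0588235 − 0.100000) = -0.00343137.

S_1 ≈ 20.7032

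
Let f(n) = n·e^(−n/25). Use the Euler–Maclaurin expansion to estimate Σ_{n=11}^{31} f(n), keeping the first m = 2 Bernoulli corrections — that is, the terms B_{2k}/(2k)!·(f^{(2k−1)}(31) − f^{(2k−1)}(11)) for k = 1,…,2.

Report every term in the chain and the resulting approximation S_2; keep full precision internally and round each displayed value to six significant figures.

S_2 ≈ 182.487

∫_11^31 x·e^(−x/25) dx evaluates to 174.495.
½[f(11) + f(31)] = ½[7.08440 + 8.97091] = 8.02766.
So far: 182.523.
k=1: B_{2}/(2)! × [f^{(1)}(31) − f^{(1)}(11)] = 1/12 × (-0.0694522 − 0.360660) = -0.0358427.
Partial sum through k=1: 182.487.
k=2: B_{4}/(4)! × [f^{(3)}(31) − f^{(3)}(11)] = −1/720 × (0.000814906 − 0.00263797) = 2.53204e-06.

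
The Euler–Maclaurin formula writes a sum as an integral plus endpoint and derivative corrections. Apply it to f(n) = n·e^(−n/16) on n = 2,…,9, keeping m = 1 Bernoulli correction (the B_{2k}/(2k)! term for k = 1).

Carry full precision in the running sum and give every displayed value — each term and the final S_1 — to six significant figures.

S_1 ≈ 29.6489

The integral term ∫_2^9 x·e^(−x/16) dx = 26.2460.
Boundary: ½(f(2) + f(9)) = ½(1.76499 + 5.12805) = 3.44652.
Running total after boundary: 29.6925.
k=1: B_{2}/(2)! × [f^{(1)}(9) − f^{(1)}(2)] = 1/12 × (0.249280 − 0.772185) = -0.0435754.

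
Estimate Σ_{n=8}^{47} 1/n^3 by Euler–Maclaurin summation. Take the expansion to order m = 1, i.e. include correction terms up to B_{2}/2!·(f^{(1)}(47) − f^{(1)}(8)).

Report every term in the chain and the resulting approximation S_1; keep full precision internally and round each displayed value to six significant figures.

S_1 ≈ 0.00862852

∫_8^47 1/x^3 dx evaluates to 0.00758615.
½[f(8) + f(47)] = ½[0.00195312 + 9.63178e-06] = 0.000981378.
Running total after boundary: 0.00856753.
Order-1 term: 1/12 · (-6.14794e-07 − (-0.000732422)) = 6.09839e-05.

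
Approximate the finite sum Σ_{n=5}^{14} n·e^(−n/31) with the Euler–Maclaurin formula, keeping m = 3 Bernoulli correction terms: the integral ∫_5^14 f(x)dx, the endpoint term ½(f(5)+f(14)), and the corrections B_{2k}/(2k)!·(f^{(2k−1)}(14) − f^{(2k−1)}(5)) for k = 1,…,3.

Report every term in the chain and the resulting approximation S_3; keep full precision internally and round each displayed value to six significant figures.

Integral: ∫_5^14 x·e^(−x/31) dx = 61.7084.
Endpoint term: (f(5) + f(14))/2 = (4.25522 + 8.91241)/2 = 6.58382.
So far: 68.2922.
Correction k=1: B_{2}/2! · (f^{(1)}(14) − f^{(1)}(5)) = 1/12 · (0.349104 − 0.713780) = -0.0303897.
Partial sum through k=1: 68.2618.
Correction k=2: B_{4}/4! · (f^{(3)}(14) − f^{(3)}(5)) = −1/720 · (0.00168814 − 0.00251391) = 1.14690e-06.
Partial sum through k=2: 68.2618.
Correction k=3: B_{6}/6! · (f^{(5)}(14) − f^{(5)}(5)) = 1/30240 · (3.13529e-06 − 4.45898e-06) = -4.37728e-11.

S_3 ≈ 68.2618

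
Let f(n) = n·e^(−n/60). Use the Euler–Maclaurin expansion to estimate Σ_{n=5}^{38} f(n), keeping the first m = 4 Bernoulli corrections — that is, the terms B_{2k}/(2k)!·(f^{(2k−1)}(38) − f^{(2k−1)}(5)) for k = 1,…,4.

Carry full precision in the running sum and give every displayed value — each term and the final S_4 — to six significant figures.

The integral term ∫_5^38 x·e^(−x/60) dx = 466.955.
Boundary: ½(f(5) + f(38)) = ½(4.60022 + 20.1711) = 12.3857.
Running total after boundary: 479.341.
Order-1 term: 1/12 · (0.194634 − 0.843374) = -0.0540617.
After k=1: 479.286.
Order-2 term: −1/720 · (0.000348965 − 0.000745406) = 5.50613e-07.
After k=2: 479.286.
Order-3 term: 1/30240 · (1.78851e-07 − 3.49039e-07) = -5.62792e-12.
After k=3: 479.286.
Order-4 term: −1/1209600 · (7.24355e-11 − 1.36395e-10) = 5.28765e-17.

S_4 ≈ 479.286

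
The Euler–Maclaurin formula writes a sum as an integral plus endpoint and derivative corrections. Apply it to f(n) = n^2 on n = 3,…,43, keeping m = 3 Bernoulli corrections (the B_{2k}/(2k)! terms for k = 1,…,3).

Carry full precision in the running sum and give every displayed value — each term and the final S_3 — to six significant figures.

S_3 ≈ 27429.0

The integral term ∫_3^43 x^2 dx = 26493.3.
Endpoint term: (f(3) + f(43))/2 = (9.00000 + 1849.00)/2 = 929.000.
Integral + boundary = 27422.3.
k=1: B_{2}/(2)! × [f^{(1)}(43) − f^{(1)}(3)] = 1/12 × (86.0000 − 6.00000) = 6.66667.
Running total after k=1: 27429.0.
k=2: B_{4}/(4)! × [f^{(3)}(43) − f^{(3)}(3)] = −1/720 × (0.00000 − 0.00000) = 0.00000.
Running total after k=2: 27429.0.
k=3: B_{6}/(6)! × [f^{(5)}(43) − f^{(5)}(3)] = 1/30240 × (0.00000 − 0.00000) = 0.00000.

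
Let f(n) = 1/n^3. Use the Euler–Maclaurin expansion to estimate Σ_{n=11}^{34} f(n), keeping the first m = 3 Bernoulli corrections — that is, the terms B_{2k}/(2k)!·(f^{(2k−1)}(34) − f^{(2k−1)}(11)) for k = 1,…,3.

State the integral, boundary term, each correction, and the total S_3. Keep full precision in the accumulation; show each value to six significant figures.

∫_11^34 1/x^3 dx evaluates to 0.00369971.
½[f(11) + f(34)] = ½[0.000751315 + 2.54427e-05] = 0.000388379.
So far: 0.00408808.
Correction k=1: B_{2}/2! · (f^{(1)}(34) − f^{(1)}(11)) = 1/12 · (-2.24494e-06 − (-0.000204904)) = 1.68883e-05.
Running total after k=1: 0.00410497.
Correction k=2: B_{4}/4! · (f^{(3)}(34) − f^{(3)}(11)) = −1/720 · (-3.88399e-08 − (-3.38684e-05)) = -4.69855e-08.
Running total after k=2: 0.00410493.
Correction k=3: B_{6}/6! · (f^{(5)}(34) − f^{(5)}(11)) = 1/30240 · (-1.41114e-09 − (-1.17560e-05)) = 3.88709e-10.

S_3 ≈ 0.00410493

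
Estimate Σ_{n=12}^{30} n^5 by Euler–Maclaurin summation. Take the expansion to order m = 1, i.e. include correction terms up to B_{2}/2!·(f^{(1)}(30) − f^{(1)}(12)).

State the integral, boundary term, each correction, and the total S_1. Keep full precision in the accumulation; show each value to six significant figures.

S_1 ≈ 1.33606e+08

∫_12^30 x^5 dx evaluates to 1.21002e+08.
Boundary: ½(f(12) + f(30)) = ½(248832 + 2.43000e+07) = 1.22744e+07.
Integral + boundary = 1.33277e+08.
Correction k=1: B_{2}/2! · (f^{(1)}(30) − f^{(1)}(12)) = 1/12 · (4.05000e+06 − 103680) = 328860.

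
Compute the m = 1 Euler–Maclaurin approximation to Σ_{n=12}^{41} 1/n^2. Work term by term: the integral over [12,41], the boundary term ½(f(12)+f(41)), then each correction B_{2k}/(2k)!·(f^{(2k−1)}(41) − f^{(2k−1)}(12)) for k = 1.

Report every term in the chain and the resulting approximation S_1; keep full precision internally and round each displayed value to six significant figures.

S_1 ≈ 0.0628068

Integral: ∫_12^41 1/x^2 dx = 0.0589431.
Endpoint term: (f(12) + f(41))/2 = (0.00694444 + 0.000594884)/2 = 0.00376966.
So far: 0.0627128.
Order-1 term: 1/12 · (-2.90187e-05 − (-0.00115741)) = 9.40324e-05.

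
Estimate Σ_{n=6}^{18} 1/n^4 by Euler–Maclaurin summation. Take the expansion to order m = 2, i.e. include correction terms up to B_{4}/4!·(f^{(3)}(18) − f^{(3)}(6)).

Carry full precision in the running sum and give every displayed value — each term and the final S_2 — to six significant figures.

∫_6^18 1/x^4 dx evaluates to 0.00148605.
Endpoint term: (f(6) + f(18))/2 = (0.000771605 + 9.52599e-06)/2 = 0.000390565.
Running total after boundary: 0.00187662.
Order-1 term: 1/12 · (-2.11689e-06 − (-0.000514403)) = 4.26905e-05.
After k=1: 0.00191931.
Order-2 term: −1/720 · (-1.96008e-07 − (-0.000428669)) = -5.95102e-07.

S_2 ≈ 0.00191871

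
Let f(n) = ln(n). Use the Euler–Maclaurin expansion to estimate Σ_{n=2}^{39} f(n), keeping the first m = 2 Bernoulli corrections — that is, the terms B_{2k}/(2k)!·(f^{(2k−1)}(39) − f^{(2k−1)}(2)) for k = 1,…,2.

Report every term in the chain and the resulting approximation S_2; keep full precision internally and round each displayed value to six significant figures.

S_2 ≈ 106.632

∫_2^39 ln(x) dx evaluates to 104.493.
½[f(2) + f(39)] = ½[0.693147 + 3.66356] = 2.17835.
Running total after boundary: 106.671.
k=1: B_{2}/(2)! × [f^{(1)}(39) − f^{(1)}(2)] = 1/12 × (0.0256410 − 0.500000) = -0.0395299.
Partial sum through k=1: 106.631.
k=2: B_{4}/(4)! × [f^{(3)}(39) − f^{(3)}(2)] = −1/720 × (3.37160e-05 − 0.250000) = 0.000347175.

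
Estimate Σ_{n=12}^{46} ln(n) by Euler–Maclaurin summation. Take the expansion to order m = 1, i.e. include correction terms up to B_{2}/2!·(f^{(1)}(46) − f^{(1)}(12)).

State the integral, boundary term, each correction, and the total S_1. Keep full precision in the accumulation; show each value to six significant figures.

∫_12^46 ln(x) dx evaluates to 112.299.
½[f(12) + f(46)] = ½[2.48491 + 3.82864] = 3.15677.
Running total after boundary: 115.455.
k=1: B_{2}/(2)! × [f^{(1)}(46) − f^{(1)}(12)] = 1/12 × (0.0217391 − 0.0833333) = -0.00513285.

S_1 ≈ 115.450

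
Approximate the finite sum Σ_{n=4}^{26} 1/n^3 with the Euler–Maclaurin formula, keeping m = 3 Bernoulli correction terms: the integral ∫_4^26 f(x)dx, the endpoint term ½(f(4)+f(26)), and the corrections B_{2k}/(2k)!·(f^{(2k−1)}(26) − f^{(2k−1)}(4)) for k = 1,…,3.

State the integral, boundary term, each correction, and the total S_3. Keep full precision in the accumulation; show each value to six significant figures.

∫_4^26 1/x^3 dx evaluates to 0.0305104.
Endpoint term: (f(4) + f(26))/2 = (0.0156250 + 5.68958e-05)/2 = 0.00784095.
So far: 0.0383513.
k=1: B_{2}/(2)! × [f^{(1)}(26) − f^{(1)}(4)] = 1/12 × (-6.56490e-06 − (-0.0117188)) = 0.000976015.
Partial sum through k=1: 0.0393273.
k=2: B_{4}/(4)! × [f^{(3)}(26) − f^{(3)}(4)] = −1/720 × (-1.94228e-07 − (-0.0146484)) = -2.03448e-05.
Partial sum through k=2: 0.0393070.
k=3: B_{6}/(6)! × [f^{(5)}(26) − f^{(5)}(4)] = 1/30240 × (-1.20674e-08 − (-0.0384521)) = 1.27157e-06.

S_3 ≈ 0.0393082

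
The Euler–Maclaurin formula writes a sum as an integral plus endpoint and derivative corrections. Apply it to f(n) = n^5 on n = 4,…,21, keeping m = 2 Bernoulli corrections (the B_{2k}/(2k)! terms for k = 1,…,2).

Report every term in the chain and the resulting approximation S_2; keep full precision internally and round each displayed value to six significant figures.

∫_4^21 x^5 dx evaluates to 1.42937e+07.
Endpoint term: (f(4) + f(21))/2 = (1024.00 + 4.08410e+06)/2 = 2.04256e+06.
So far: 1.63362e+07.
Correction k=1: B_{2}/2! · (f^{(1)}(21) − f^{(1)}(4)) = 1/12 · (972405 − 1280.00) = 80927.1.
Partial sum through k=1: 1.64172e+07.
Correction k=2: B_{4}/4! · (f^{(3)}(21) − f^{(3)}(4)) = −1/720 · (26460.0 − 960.000) = -35.4167.

S_2 ≈ 1.64171e+07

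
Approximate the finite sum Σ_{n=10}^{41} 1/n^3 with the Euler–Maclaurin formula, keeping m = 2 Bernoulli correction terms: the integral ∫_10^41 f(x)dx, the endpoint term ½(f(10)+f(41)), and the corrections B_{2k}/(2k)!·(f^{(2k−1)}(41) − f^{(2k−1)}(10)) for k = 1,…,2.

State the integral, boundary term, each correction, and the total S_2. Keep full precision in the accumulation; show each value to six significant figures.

S_2 ≈ 0.00523464

∫_10^41 1/x^3 dx evaluates to 0.00470256.
½[f(10) + f(41)] = ½[0.00100000 + 1.45094e-05] = 0.000507255.
Integral + boundary = 0.00520981.
Correction k=1: B_{2}/2! · (f^{(1)}(41) − f^{(1)}(10)) = 1/12 · (-1.06166e-06 − (-0.000300000)) = 2.49115e-05.
After k=1: 0.00523472.
Correction k=2: B_{4}/4! · (f^{(3)}(41) − f^{(3)}(10)) = −1/720 · (-1.26313e-08 − (-6.00000e-05)) = -8.33158e-08.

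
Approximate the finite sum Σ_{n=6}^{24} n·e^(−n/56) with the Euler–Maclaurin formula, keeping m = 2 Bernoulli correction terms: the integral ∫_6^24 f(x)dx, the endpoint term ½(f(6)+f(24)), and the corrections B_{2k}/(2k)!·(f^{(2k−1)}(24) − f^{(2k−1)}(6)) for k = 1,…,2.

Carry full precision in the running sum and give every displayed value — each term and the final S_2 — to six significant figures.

Integral: ∫_6^24 x·e^(−x/56) dx = 200.789.
½[f(6) + f(24)] = ½[5.39038 + 15.6345] = 10.5125.
Running total after boundary: 211.301.
Order-1 term: 1/12 · (0.372251 − 0.802140) = -0.0358241.
After k=1: 211.265.
Order-2 term: −1/720 · (0.000534161 − 0.000828742) = 4.09140e-07.

S_2 ≈ 211.265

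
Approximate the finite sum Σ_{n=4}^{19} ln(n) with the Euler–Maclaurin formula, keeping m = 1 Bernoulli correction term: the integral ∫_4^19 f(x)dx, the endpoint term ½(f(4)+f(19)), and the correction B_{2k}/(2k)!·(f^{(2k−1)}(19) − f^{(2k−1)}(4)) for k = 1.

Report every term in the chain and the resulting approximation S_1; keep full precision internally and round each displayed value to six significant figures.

∫_4^19 ln(x) dx evaluates to 35.3992.
½[f(4) + f(19)] = ½[1.38629 + 2.94444] = 2.16537.
Running total after boundary: 37.5645.
Order-1 term: 1/12 · (0.0526316 − 0.250000) = -0.0164474.

S_1 ≈ 37.5481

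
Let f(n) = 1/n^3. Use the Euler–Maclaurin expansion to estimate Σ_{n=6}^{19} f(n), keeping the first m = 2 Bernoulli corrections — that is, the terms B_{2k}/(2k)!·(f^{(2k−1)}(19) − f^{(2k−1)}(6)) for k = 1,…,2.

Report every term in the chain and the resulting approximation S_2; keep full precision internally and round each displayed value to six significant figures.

Integral: ∫_6^19 1/x^3 dx = 0.0125038.
Endpoint term: (f(6) + f(19))/2 = (0.00462963 + 0.000145794)/2 = 0.00238771.
So far: 0.0148916.
Order-1 term: 1/12 · (-2.30201e-05 − (-0.00231481)) = 0.000190983.
After k=1: 0.0150825.
Order-2 term: −1/720 · (-1.27535e-06 − (-0.00128601)) = -1.78435e-06.

S_2 ≈ 0.0150808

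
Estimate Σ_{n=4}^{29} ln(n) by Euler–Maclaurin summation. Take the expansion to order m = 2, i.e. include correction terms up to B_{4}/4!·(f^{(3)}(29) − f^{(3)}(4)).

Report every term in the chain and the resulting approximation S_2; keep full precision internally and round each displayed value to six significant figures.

S_2 ≈ 69.4653

Integral: ∫_4^29 ln(x) dx = 67.1064.
Boundary: ½(f(4) + f(29)) = ½(1.38629 + 3.36730) = 2.37680.
Integral + boundary = 69.4832.
Order-1 term: 1/12 · (0.0344828 − 0.250000) = -0.0179598.
Partial sum through k=1: 69.4652.
Order-2 term: −1/720 · (8.20042e-05 − 0.0312500) = 4.32889e-05.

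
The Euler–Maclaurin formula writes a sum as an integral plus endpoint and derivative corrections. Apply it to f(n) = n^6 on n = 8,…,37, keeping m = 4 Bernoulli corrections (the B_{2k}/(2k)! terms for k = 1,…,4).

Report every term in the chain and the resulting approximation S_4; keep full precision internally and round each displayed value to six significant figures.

S_4 ≈ 1.48790e+10

∫_8^37 x^6 dx evaluates to 1.35614e+10.
Boundary: ½(f(8) + f(37)) = ½(262144 + 2.56573e+09) = 1.28299e+09.
So far: 1.48444e+10.
Correction k=1: B_{2}/2! · (f^{(1)}(37) − f^{(1)}(8)) = 1/12 · (4.16064e+08 − 196608) = 3.46556e+07.
After k=1: 1.48790e+10.
Correction k=2: B_{4}/4! · (f^{(3)}(37) − f^{(3)}(8)) = −1/720 · (6.07836e+06 − 61440.0) = -8356.83.
After k=2: 1.48790e+10.
Correction k=3: B_{6}/6! · (f^{(5)}(37) − f^{(5)}(8)) = 1/30240 · (26640.0 − 5760.00) = 0.690476.
After k=3: 1.48790e+10.
Correction k=4: B_{8}/8! · (f^{(7)}(37) − f^{(7)}(8)) = −1/1209600 · (0.00000 − 0.00000) = 0.00000.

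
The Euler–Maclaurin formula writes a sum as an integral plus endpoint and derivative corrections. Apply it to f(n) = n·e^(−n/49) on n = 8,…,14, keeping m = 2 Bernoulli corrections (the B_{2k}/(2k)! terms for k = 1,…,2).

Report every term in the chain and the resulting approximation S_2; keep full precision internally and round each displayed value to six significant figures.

S_2 ≈ 61.1116

Integral: ∫_8^14 x·e^(−x/49) dx = 52.4683.
½[f(8) + f(14)] = ½[6.79493 + 10.5207] = 8.65780.
Running total after boundary: 61.1261.
Order-1 term: 1/12 · (0.536769 − 0.710694) = -0.0144937.
After k=1: 61.1116.
Order-2 term: −1/720 · (0.000849531 − 0.00100351) = 2.13858e-07.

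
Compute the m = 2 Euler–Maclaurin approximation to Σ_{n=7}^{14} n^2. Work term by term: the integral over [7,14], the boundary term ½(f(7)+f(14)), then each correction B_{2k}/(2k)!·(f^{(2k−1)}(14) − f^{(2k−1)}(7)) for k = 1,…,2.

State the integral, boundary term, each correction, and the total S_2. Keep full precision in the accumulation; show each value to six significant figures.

S_2 ≈ 924.000

Integral: ∫_7^14 x^2 dx = 800.333.
Boundary: ½(f(7) + f(14)) = ½(49.0000 + 196.000) = 122.500.
Running total after boundary: 922.833.
k=1: B_{2}/(2)! × [f^{(1)}(14) − f^{(1)}(7)] = 1/12 × (28.0000 − 14.0000) = 1.16667.
Partial sum through k=1: 924.000.
k=2: B_{4}/(4)! × [f^{(3)}(14) − f^{(3)}(7)] = −1/720 × (0.00000 − 0.00000) = 0.00000.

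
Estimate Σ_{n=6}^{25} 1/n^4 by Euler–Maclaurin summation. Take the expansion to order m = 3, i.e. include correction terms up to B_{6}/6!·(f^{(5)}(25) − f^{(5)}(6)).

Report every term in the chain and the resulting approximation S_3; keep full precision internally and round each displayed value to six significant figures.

∫_6^25 1/x^4 dx evaluates to 0.00152188.
Endpoint term: (f(6) + f(25))/2 = (0.000771605 + 2.56000e-06)/2 = 0.000387082.
So far: 0.00190896.
k=1: B_{2}/(2)! × [f^{(1)}(25) − f^{(1)}(6)] = 1/12 × (-4.09600e-07 − (-0.000514403)) = 4.28328e-05.
After k=1: 0.00195179.
k=2: B_{4}/(4)! × [f^{(3)}(25) − f^{(3)}(6)] = −1/720 × (-1.96608e-08 − (-0.000428669)) = -5.95347e-07.
After k=2: 0.00195120.
k=3: B_{6}/(6)! × [f^{(5)}(25) − f^{(5)}(6)] = 1/30240 × (-1.76161e-09 − (-0.000666819)) = 2.20508e-08.

S_3 ≈ 0.00195122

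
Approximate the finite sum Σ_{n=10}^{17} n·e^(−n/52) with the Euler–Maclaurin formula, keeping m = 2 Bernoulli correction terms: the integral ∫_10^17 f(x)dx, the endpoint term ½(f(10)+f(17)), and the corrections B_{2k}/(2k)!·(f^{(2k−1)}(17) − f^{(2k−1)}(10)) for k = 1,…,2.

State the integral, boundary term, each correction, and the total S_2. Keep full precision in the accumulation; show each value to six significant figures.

Integral: ∫_10^17 x·e^(−x/52) dx = 72.5233.
½[f(10) + f(17)] = ½[8.25053 + 12.2594] = 10.2549.
Running total after boundary: 82.7782.
k=1: B_{2}/(2)! × [f^{(1)}(17) − f^{(1)}(10)] = 1/12 × (0.485382 − 0.666389) = -0.0150839.
Partial sum through k=1: 82.7631.
k=2: B_{4}/(4)! × [f^{(3)}(17) − f^{(3)}(10)] = −1/720 × (0.000712892 − 0.000856692) = 1.99722e-07.

S_2 ≈ 82.7631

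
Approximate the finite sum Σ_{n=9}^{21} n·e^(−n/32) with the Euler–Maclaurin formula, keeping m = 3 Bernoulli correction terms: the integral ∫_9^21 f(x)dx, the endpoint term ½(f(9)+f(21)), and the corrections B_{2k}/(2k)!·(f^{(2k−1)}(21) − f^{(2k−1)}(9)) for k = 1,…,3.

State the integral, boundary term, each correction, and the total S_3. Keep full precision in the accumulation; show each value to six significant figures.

∫_9^21 x·e^(−x/32) dx evaluates to 110.476.
½[f(9) + f(21)] = ½[6.79356 + 10.8947] = 8.84411.
Running total after boundary: 119.320.
k=1: B_{2}/(2)! × [f^{(1)}(21) − f^{(1)}(9)] = 1/12 × (0.178335 − 0.542541) = -0.0303505.
After k=1: 119.290.
k=2: B_{4}/(4)! × [f^{(3)}(21) − f^{(3)}(9)] = −1/720 × (0.00118742 − 0.00200412) = 1.13430e-06.
After k=2: 119.290.
k=3: B_{6}/(6)! × [f^{(5)}(21) − f^{(5)}(9)] = 1/30240 × (2.14911e-06 − 3.39689e-06) = -4.12625e-11.

S_3 ≈ 119.290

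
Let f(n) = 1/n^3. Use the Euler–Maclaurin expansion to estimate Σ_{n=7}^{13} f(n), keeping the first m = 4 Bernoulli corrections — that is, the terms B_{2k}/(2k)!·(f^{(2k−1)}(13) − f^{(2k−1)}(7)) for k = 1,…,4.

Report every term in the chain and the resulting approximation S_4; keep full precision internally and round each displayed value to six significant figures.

The integral term ∫_7^13 1/x^3 dx = 0.00724550.
Boundary: ½(f(7) + f(13)) = ½(0.00291545 + 0.000455166) = 0.00168531.
So far: 0.00893081.
Correction k=1: B_{2}/2! · (f^{(1)}(13) − f^{(1)}(7)) = 1/12 · (-0.000105038 − (-0.00124948)) = 9.53701e-05.
Running total after k=1: 0.00902618.
Correction k=2: B_{4}/4! · (f^{(3)}(13) − f^{(3)}(7)) = −1/720 · (-1.24306e-05 − (-0.000509992)) = -6.91057e-07.
Running total after k=2: 0.00902549.
Correction k=3: B_{6}/6! · (f^{(5)}(13) − f^{(5)}(7)) = 1/30240 · (-3.08925e-06 − (-0.000437136)) = 1.43534e-08.
Running total after k=3: 0.00902550.
Correction k=4: B_{8}/8! · (f^{(7)}(13) − f^{(7)}(7)) = −1/1209600 · (-1.31613e-06 − (-0.000642322)) = -5.29932e-10.

S_4 ≈ 0.00902550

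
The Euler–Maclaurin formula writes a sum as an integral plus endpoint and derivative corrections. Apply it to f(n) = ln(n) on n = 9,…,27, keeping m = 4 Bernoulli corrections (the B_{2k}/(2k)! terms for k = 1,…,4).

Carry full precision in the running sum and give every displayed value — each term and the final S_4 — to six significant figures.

The integral term ∫_9^27 ln(x) dx = 51.2126.
Boundary: ½(f(9) + f(27)) = ½(2.19722 + 3.29584) = 2.74653.
So far: 53.9591.
Order-1 term: 1/12 · (0.0370370 − 0.111111) = -0.00617284.
Running total after k=1: 53.9529.
Order-2 term: −1/720 · (0.000101611 − 0.00274348) = 3.66927e-06.
Running total after k=2: 53.9529.
Order-3 term: 1/30240 · (1.67260e-06 − 0.000406442) = -1.33852e-08.
Running total after k=3: 53.9529.
Order-4 term: −1/1209600 · (6.88313e-08 − 0.000150534) = 1.24393e-10.

S_4 ≈ 53.9529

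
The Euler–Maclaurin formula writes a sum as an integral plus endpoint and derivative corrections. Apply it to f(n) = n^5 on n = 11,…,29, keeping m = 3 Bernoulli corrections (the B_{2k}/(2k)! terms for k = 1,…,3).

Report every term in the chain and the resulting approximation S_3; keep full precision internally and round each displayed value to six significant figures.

The integral term ∫_11^29 x^5 dx = 9.88420e+07.
Boundary: ½(f(11) + f(29)) = ½(161051 + 2.05111e+07) = 1.03361e+07.
Integral + boundary = 1.09178e+08.
Correction k=1: B_{2}/2! · (f^{(1)}(29) − f^{(1)}(11)) = 1/12 · (3.53640e+06 − 73205.0) = 288600.
Partial sum through k=1: 1.09467e+08.
Correction k=2: B_{4}/4! · (f^{(3)}(29) − f^{(3)}(11)) = −1/720 · (50460.0 − 7260.00) = -60.0000.
Partial sum through k=2: 1.09467e+08.
Correction k=3: B_{6}/6! · (f^{(5)}(29) − f^{(5)}(11)) = 1/30240 · (120.000 − 120.000) = 0.00000.

S_3 ≈ 1.09467e+08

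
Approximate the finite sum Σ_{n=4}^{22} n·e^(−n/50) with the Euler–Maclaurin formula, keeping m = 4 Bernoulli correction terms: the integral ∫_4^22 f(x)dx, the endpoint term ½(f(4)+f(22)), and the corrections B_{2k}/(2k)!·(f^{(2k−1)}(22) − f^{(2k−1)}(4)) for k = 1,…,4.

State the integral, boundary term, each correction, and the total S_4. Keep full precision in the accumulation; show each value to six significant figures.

Integral: ∫_4^22 x·e^(−x/50) dx = 173.883.
½[f(4) + f(22)] = ½[3.69247 + 14.1688] = 8.93063.
Running total after boundary: 182.814.
k=1: B_{2}/(2)! × [f^{(1)}(22) − f^{(1)}(4)] = 1/12 × (0.360660 − 0.849267) = -0.0407172.
Running total after k=1: 182.773.
k=2: B_{4}/(4)! × [f^{(3)}(22) − f^{(3)}(4)] = −1/720 × (0.000659493 − 0.00107820) = 5.81537e-07.
Running total after k=2: 182.773.
k=3: B_{6}/(6)! × [f^{(5)}(22) − f^{(5)}(4)] = 1/30240 × (4.69889e-07 − 7.26677e-07) = -8.49167e-12.
Running total after k=3: 182.773.
k=4: B_{8}/(8)! × [f^{(7)}(22) − f^{(7)}(4)] = −1/1209600 × (2.70392e-10 − 4.08830e-10) = 1.14449e-16.

S_4 ≈ 182.773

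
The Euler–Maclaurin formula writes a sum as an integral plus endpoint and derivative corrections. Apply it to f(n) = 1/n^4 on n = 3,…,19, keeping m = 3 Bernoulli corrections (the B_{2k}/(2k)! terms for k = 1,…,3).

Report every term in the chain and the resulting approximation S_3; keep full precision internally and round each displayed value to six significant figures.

S_3 ≈ 0.0197804

∫_3^19 1/x^4 dx evaluates to 0.0122971.
Boundary: ½(f(3) + f(19)) = ½(0.0123457 + 7.67336e-06) = 0.00617668.
Integral + boundary = 0.0184738.
k=1: B_{2}/(2)! × [f^{(1)}(19) − f^{(1)}(3)] = 1/12 × (-1.61544e-06 − (-0.0164609)) = 0.00137161.
Running total after k=1: 0.0198454.
k=2: B_{4}/(4)! × [f^{(3)}(19) − f^{(3)}(3)] = −1/720 × (-1.34247e-07 − (-0.0548697)) = -7.62077e-05.
Running total after k=2: 0.0197692.
k=3: B_{6}/(6)! × [f^{(5)}(19) − f^{(5)}(3)] = 1/30240 × (-2.08251e-08 − (-0.341411)) = 1.12901e-05.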